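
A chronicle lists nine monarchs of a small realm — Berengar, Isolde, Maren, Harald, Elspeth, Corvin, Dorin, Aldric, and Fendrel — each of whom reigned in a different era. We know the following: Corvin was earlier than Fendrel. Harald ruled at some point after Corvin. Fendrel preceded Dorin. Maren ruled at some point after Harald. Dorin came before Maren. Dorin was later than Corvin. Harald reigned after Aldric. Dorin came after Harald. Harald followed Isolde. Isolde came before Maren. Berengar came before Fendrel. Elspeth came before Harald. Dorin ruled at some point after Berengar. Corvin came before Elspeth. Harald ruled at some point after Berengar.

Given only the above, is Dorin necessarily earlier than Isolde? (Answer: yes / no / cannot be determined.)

no

Tracing the constraints gives Isolde → Harald → Dorin, so Isolde must come before Dorin.
That means Dorin cannot be before Isolde.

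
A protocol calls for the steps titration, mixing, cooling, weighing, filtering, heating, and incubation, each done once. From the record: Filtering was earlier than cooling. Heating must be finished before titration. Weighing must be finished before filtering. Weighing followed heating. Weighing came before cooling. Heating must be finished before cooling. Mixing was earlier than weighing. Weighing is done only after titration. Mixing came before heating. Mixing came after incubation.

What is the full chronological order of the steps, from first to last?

incubation, mixing, heating, titration, weighing, filtering, cooling

The constraints fix every adjacent pair, so only one ordering works:
incubation → mixing → heating → titration → weighing → filtering → cooling.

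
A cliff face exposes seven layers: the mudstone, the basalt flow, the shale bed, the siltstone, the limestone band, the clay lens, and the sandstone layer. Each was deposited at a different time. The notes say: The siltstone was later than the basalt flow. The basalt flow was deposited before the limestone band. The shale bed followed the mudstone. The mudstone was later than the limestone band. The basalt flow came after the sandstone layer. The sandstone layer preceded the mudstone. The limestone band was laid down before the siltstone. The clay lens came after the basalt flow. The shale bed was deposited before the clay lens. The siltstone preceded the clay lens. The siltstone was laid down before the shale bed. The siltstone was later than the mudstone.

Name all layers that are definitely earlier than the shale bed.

Directly stated before the shale bed: the mudstone and the siltstone.
The basalt flow reaches the shale bed via the basalt flow → the siltstone → the shale bed.
The limestone band reaches the shale bed via the limestone band → the siltstone → the shale bed.
The sandstone layer reaches the shale bed via the sandstone layer → the mudstone → the shale bed.
No chain forces the clay lens ahead of the shale bed.

the basalt flow, the limestone band, the mudstone, the sandstone layer, the siltstone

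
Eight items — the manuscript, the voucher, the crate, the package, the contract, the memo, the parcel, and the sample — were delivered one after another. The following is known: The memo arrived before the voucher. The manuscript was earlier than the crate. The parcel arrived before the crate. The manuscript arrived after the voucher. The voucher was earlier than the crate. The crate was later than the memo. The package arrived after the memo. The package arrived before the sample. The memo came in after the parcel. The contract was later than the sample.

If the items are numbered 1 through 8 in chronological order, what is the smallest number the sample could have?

The memo, the package, and the parcel must all come before the sample — 3 forced predecessors.
Nothing else is forced ahead of the sample, so its earliest slot is position 3 + 1 = 4.

4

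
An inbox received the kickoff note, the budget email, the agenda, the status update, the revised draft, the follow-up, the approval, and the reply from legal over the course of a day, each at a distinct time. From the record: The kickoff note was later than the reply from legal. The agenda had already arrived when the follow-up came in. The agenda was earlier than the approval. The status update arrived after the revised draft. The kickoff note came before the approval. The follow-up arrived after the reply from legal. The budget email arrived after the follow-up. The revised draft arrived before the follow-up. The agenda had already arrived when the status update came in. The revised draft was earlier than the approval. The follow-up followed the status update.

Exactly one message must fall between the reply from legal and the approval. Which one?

Tracing the constraints gives the reply from legal → the kickoff note → the approval, so the kickoff note sits after the reply from legal and before the approval.
No other message is forced both after the reply from legal and before the approval.

the kickoff note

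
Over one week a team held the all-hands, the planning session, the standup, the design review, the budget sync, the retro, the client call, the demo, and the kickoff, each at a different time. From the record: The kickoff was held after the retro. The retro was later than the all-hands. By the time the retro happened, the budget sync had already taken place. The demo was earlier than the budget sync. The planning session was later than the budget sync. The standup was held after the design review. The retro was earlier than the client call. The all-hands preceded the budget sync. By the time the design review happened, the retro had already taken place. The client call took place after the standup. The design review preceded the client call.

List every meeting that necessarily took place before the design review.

the all-hands, the budget sync, the demo, the retro

Directly stated before the design review: the retro.
The all-hands reaches the design review via the all-hands → the retro → the design review.
The budget sync reaches the design review via the budget sync → the retro → the design review.
The demo reaches the design review via the demo → the budget sync → the retro → the design review.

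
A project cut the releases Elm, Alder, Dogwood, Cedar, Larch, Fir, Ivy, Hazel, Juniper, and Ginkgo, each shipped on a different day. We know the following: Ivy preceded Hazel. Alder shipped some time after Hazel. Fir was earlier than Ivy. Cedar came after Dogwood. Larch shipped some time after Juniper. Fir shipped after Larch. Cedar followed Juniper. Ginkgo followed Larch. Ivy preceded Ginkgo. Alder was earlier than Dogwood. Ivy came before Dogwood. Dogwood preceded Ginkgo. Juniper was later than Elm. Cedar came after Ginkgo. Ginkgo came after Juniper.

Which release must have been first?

Elm

Elm has a chain of constraints placing it before every other release, so Elm must be first.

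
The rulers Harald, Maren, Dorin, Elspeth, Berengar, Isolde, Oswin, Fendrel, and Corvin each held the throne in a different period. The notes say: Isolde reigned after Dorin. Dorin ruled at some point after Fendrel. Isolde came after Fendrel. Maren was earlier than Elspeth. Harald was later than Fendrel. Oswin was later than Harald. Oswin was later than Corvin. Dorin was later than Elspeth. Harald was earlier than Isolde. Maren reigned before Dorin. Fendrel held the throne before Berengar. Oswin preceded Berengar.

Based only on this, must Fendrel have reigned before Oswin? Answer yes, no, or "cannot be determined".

yes

Chain the constraints: Fendrel → Harald → Oswin. Each link is directly stated, so Fendrel comes before Oswin.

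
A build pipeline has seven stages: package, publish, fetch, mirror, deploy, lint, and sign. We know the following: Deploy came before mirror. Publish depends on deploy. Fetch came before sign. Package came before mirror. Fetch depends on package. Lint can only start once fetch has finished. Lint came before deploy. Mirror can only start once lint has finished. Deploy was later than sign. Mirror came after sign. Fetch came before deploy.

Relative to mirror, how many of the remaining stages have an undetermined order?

Forced before mirror: deploy, fetch, lint, package, and sign.
That leaves publish with no forced order relative to mirror — 1.

1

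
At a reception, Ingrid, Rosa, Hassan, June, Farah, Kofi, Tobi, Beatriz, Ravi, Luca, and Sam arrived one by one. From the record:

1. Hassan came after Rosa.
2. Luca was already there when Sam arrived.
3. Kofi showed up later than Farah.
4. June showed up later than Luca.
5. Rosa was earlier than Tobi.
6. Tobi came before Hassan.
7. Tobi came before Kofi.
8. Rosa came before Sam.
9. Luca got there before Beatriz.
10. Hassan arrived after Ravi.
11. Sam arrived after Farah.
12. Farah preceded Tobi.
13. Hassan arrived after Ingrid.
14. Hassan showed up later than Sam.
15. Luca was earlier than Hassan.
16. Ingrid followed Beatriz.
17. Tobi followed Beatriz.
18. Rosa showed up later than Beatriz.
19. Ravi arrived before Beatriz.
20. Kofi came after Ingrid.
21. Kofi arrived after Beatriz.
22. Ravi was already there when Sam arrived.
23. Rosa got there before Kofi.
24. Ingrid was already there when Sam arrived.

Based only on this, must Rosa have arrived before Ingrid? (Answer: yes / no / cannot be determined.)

cannot be determined

No chain of stated constraints runs from Rosa to Ingrid, and none runs from Ingrid to Rosa either.
So the relative order of Rosa and Ingrid is not fixed by the given facts.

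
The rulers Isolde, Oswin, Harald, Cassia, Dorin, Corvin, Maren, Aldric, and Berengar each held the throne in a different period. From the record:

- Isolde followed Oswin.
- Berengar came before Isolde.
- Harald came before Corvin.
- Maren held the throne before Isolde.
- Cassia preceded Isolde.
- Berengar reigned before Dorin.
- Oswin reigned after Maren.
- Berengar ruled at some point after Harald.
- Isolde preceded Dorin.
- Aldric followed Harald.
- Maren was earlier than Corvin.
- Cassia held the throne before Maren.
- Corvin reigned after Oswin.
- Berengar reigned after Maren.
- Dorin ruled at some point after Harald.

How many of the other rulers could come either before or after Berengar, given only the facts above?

3

Forced before Berengar: Cassia, Harald, and Maren; forced after Berengar: Dorin and Isolde.
That leaves Aldric, Corvin, and Oswin with no forced order relative to Berengar — 3.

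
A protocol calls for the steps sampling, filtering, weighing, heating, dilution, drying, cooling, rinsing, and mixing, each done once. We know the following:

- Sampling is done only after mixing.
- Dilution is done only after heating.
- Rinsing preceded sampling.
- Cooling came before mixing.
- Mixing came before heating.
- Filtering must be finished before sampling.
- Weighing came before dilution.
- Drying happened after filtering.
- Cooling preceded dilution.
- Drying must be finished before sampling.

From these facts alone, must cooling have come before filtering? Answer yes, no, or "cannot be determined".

No chain of stated constraints runs from cooling to filtering, and none runs from filtering to cooling either.
So the relative order of cooling and filtering is not fixed by the given facts.

cannot be determined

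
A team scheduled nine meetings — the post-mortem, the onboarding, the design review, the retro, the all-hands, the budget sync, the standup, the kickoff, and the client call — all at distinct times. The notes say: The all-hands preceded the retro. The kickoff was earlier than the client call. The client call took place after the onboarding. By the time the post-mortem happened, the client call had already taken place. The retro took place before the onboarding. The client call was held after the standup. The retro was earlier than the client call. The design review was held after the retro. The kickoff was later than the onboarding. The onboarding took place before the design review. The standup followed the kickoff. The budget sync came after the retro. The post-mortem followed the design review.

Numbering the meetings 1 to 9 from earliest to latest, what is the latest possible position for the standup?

7

The standup must come before the client call and the post-mortem — 2 meetings forced after it.
Everything else can be placed before the standup in some valid order, so the standup can sit as late as position 9 − 2 = 7.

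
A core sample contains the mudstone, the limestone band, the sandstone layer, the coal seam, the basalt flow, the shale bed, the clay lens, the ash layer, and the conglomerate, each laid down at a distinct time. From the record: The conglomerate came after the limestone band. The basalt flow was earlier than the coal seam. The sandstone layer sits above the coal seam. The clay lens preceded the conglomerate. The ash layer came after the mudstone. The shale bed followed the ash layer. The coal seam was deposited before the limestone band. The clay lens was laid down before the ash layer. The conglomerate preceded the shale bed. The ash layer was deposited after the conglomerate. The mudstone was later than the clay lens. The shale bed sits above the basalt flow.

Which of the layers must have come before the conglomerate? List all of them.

the basalt flow, the clay lens, the coal seam, the limestone band

Directly stated before the conglomerate: the clay lens and the limestone band.
The basalt flow reaches the conglomerate via the basalt flow → the coal seam → the limestone band → the conglomerate.
The coal seam reaches the conglomerate via the coal seam → the limestone band → the conglomerate.
No chain forces the shale bed (or any of the others) ahead of the conglomerate.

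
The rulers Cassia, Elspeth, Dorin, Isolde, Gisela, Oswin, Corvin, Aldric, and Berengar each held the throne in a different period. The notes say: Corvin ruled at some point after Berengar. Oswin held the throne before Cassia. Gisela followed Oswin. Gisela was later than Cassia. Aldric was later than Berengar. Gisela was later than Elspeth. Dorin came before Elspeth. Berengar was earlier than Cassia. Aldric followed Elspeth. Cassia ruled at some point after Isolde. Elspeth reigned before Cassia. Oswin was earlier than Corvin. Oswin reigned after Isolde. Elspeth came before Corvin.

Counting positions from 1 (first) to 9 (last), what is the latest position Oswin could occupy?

Oswin must come before Cassia, Corvin, and Gisela — 3 rulers forced after them.
Everything else can be placed before Oswin in some valid order, so Oswin can sit as late as position 9 − 3 = 6.

6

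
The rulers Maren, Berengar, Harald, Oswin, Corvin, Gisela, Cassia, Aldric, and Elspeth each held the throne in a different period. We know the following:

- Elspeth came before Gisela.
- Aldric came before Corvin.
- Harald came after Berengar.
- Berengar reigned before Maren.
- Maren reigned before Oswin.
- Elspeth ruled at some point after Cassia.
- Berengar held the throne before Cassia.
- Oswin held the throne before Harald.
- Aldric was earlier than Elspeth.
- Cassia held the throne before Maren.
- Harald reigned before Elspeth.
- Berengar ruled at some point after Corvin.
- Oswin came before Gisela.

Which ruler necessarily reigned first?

Aldric

Aldric has a chain of constraints placing them before every other ruler, so Aldric must be first.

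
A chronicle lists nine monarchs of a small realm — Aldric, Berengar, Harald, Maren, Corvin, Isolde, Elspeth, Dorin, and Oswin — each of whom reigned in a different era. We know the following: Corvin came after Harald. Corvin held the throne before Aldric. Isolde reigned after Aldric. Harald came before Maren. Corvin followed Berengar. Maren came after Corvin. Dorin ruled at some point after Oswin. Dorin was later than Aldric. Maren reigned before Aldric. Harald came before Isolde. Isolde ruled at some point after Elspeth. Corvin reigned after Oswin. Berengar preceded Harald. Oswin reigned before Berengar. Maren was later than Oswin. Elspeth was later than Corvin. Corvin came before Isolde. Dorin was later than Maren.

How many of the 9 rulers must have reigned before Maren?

4

Directly stated before Maren: Corvin, Harald, and Oswin.
Berengar reaches Maren via Berengar → Harald → Maren.
That's Berengar, Corvin, Harald, and Oswin — 4 in all.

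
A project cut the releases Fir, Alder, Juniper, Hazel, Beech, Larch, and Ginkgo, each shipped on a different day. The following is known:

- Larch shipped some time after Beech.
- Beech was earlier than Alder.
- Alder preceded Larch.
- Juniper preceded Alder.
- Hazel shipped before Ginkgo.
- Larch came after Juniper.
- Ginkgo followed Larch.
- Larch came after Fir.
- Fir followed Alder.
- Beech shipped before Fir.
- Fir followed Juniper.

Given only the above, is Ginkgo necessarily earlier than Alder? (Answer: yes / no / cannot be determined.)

no

Tracing the constraints gives Alder → Larch → Ginkgo, so Alder must come before Ginkgo.
That means Ginkgo cannot be before Alder.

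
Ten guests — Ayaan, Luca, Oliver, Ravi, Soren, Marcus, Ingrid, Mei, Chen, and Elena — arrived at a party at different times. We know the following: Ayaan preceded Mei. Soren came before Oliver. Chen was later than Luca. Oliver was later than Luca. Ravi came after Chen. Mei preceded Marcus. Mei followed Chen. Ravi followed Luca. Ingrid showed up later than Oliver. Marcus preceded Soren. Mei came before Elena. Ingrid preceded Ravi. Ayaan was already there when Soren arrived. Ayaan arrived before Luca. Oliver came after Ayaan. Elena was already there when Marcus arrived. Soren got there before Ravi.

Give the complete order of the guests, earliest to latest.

Ayaan, Luca, Chen, Mei, Elena, Marcus, Soren, Oliver, Ingrid, Ravi

The constraints fix every adjacent pair, so only one ordering works:
Ayaan → Luca → Chen → Mei → Elena → Marcus → Soren → Oliver → Ingrid → Ravi.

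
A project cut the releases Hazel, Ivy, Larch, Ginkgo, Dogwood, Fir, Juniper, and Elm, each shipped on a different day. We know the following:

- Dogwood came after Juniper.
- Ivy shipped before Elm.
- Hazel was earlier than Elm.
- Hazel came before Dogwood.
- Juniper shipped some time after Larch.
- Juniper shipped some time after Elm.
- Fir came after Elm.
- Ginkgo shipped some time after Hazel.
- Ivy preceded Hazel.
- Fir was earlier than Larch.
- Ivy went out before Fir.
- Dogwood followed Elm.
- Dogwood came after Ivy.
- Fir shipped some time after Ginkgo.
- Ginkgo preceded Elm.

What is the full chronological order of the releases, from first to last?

Ivy, Hazel, Ginkgo, Elm, Fir, Larch, Juniper, Dogwood

The constraints fix every adjacent pair, so only one ordering works:
Ivy → Hazel → Ginkgo → Elm → Fir → Larch → Juniper → Dogwood.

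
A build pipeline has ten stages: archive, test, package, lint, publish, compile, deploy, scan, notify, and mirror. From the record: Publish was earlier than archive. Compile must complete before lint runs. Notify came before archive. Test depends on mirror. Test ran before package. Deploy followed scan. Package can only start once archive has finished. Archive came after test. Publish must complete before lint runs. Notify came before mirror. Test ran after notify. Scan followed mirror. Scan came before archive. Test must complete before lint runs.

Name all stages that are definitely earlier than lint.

Directly stated before lint: compile, publish, and test.
Mirror reaches lint via mirror → test → lint.
Notify reaches lint via notify → test → lint.

compile, mirror, notify, publish, test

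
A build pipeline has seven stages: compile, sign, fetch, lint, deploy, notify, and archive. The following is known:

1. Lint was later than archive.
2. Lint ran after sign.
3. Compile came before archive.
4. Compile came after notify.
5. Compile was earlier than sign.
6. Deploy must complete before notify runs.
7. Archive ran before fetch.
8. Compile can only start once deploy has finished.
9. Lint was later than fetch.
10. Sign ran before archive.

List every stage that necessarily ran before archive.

compile, deploy, notify, sign

Directly stated before archive: compile and sign.
Deploy reaches archive via deploy → compile → archive.
Notify reaches archive via notify → compile → archive.
No chain forces fetch (or any of the others) ahead of archive.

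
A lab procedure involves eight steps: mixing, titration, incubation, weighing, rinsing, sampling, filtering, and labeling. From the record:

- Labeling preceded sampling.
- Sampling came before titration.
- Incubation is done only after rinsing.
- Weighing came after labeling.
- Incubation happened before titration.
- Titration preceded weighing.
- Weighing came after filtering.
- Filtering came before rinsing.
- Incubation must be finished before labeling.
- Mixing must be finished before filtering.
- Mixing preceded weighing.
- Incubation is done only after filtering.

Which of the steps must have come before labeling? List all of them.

Directly stated before labeling: incubation.
Filtering reaches labeling via filtering → incubation → labeling.
Mixing reaches labeling via mixing → filtering → incubation → labeling.
Rinsing reaches labeling via rinsing → incubation → labeling.

filtering, incubation, mixing, rinsing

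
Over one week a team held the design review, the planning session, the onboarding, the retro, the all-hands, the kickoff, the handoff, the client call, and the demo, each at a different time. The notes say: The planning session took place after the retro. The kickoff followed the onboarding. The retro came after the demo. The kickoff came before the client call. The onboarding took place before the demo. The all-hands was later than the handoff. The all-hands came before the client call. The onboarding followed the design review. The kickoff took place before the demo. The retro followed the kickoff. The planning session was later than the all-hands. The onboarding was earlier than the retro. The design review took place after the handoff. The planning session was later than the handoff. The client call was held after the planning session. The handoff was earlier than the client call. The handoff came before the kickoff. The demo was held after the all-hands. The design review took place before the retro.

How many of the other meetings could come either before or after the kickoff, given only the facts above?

1

Forced before the kickoff: the design review, the handoff, and the onboarding; forced after the kickoff: the client call, the demo, the planning session, and the retro.
That leaves the all-hands with no forced order relative to the kickoff — 1.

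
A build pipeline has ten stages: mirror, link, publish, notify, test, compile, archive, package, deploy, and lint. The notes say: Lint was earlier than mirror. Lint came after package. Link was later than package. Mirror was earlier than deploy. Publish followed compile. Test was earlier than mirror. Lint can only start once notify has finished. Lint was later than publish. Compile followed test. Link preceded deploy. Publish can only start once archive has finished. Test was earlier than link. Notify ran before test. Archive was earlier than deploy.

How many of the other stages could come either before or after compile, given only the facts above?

3

Forced before compile: notify and test; forced after compile: deploy, lint, mirror, and publish.
That leaves archive, link, and package with no forced order relative to compile — 3.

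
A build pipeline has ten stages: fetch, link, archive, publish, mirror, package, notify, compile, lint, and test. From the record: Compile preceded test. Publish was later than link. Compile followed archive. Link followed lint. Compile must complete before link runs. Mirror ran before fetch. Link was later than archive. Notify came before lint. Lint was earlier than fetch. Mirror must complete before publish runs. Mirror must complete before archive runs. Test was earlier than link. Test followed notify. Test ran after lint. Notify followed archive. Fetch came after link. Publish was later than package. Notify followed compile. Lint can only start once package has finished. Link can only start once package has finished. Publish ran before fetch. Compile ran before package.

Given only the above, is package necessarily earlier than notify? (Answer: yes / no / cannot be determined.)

No chain of stated constraints runs from package to notify, and none runs from notify to package either.
So the relative order of package and notify is not fixed by the given facts.

cannot be determined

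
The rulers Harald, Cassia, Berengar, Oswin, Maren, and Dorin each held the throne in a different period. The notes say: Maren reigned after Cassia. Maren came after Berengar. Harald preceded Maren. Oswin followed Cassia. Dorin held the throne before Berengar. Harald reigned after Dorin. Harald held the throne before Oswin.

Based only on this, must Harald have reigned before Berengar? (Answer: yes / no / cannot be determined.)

cannot be determined

No chain of stated constraints runs from Harald to Berengar, and none runs from Berengar to Harald either.
So the relative order of Harald and Berengar is not fixed by the given facts.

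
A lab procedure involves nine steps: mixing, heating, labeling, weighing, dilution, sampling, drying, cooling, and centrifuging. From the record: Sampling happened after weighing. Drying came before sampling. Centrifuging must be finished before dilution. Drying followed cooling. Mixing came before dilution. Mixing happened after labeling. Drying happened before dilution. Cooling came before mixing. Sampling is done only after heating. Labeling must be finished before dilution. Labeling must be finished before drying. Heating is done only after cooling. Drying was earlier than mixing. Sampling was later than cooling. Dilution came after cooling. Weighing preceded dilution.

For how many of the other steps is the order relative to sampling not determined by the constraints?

3

Forced before sampling: cooling, drying, heating, labeling, and weighing.
That leaves centrifuging, dilution, and mixing with no forced order relative to sampling — 3.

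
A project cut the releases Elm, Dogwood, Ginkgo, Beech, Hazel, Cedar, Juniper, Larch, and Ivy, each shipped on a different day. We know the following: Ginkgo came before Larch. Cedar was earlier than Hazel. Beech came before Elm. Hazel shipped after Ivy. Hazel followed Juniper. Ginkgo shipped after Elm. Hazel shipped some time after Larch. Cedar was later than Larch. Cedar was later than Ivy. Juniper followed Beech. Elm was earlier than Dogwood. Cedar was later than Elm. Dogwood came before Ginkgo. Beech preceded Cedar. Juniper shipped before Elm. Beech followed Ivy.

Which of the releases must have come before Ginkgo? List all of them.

Directly stated before Ginkgo: Dogwood and Elm.
Beech reaches Ginkgo via Beech → Elm → Ginkgo.
Ivy reaches Ginkgo via Ivy → Beech → Elm → Ginkgo.
Juniper reaches Ginkgo via Juniper → Elm → Ginkgo.
No chain forces Cedar (or any of the others) ahead of Ginkgo.

Beech, Dogwood, Elm, Ivy, Juniper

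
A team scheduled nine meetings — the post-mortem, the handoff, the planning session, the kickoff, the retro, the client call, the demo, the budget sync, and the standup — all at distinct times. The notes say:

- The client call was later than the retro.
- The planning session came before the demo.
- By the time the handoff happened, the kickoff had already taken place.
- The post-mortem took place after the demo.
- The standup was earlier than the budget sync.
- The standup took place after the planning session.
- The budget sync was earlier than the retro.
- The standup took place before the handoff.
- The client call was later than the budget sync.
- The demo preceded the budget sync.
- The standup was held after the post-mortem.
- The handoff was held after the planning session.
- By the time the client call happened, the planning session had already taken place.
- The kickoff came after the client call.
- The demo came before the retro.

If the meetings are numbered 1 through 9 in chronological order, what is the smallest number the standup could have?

The demo, the planning session, and the post-mortem must all come before the standup — 3 forced predecessors.
Nothing else is forced ahead of the standup, so its earliest slot is position 3 + 1 = 4.

4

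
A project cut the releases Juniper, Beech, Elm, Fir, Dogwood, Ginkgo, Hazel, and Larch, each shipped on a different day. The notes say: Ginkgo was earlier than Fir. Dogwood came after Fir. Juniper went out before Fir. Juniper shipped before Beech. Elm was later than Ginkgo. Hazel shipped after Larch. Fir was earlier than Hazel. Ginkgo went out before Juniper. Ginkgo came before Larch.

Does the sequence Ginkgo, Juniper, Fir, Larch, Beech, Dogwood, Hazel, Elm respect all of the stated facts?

yes

Check each stated constraint against the proposed order — e.g. Fir is ahead of Hazel; Ginkgo is ahead of Elm. Every pair is in the required order; nothing is violated.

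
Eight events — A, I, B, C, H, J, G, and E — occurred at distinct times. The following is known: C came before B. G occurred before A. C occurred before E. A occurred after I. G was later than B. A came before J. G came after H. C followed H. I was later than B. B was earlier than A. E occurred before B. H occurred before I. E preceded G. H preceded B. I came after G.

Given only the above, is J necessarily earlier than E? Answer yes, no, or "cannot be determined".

no

Tracing the constraints gives E → B → A → J, so E must come before J.
That means J cannot be before E.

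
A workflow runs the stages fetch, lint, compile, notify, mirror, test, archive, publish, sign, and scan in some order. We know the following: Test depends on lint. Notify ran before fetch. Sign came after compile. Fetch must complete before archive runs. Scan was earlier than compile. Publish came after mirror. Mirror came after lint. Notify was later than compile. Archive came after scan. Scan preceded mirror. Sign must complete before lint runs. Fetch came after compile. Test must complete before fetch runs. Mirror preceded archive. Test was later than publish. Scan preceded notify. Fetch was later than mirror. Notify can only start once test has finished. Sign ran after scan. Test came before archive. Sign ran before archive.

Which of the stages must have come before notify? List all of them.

Directly stated before notify: compile, scan, and test.
Lint reaches notify via lint → test → notify.
Mirror reaches notify via mirror → publish → test → notify.
Publish reaches notify via publish → test → notify.
Likewise sign reaches notify by chaining the stated constraints.

compile, lint, mirror, publish, scan, sign, test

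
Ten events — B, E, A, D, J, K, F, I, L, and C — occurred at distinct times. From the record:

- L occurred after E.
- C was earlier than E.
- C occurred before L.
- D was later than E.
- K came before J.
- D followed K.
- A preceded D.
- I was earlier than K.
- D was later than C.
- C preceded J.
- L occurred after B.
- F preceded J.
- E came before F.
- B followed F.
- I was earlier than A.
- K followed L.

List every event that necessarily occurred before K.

Directly stated before K: I and L.
B reaches K via B → L → K.
C reaches K via C → L → K.
E reaches K via E → L → K.
Likewise F reaches K by chaining the stated constraints.
No chain forces A (or any of the others) ahead of K.

B, C, E, F, I, L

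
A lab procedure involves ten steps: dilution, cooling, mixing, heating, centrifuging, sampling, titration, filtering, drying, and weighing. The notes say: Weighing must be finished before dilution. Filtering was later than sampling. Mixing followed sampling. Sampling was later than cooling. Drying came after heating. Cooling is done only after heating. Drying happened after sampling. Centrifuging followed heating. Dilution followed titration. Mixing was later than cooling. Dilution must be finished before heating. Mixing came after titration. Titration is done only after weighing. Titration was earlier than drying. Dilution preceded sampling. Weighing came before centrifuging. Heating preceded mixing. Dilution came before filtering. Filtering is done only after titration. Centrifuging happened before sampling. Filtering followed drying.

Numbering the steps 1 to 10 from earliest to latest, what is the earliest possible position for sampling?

Centrifuging, cooling, dilution, heating, titration, and weighing must all come before sampling — 6 forced predecessors.
Nothing else is forced ahead of sampling, so its earliest slot is position 6 + 1 = 7.

7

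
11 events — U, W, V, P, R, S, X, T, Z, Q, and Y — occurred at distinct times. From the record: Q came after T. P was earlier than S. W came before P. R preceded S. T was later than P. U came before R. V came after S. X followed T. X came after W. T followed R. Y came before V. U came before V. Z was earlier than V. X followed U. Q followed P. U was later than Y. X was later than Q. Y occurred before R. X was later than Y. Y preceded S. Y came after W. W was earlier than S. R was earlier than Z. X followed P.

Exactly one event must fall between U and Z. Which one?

Tracing the constraints gives U → R → Z, so R sits after U and before Z.
No other event is forced both after U and before Z.

R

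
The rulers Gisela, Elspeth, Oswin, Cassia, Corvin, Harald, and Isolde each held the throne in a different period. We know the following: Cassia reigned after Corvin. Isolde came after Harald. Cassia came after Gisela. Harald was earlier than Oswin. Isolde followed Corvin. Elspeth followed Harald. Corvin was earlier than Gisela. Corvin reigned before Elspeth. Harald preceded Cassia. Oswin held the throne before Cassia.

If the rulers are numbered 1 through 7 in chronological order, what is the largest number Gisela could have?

6

Gisela must come before Cassia — 1 ruler forced after them.
Everything else can be placed before Gisela in some valid order, so Gisela can sit as late as position 7 − 1 = 6.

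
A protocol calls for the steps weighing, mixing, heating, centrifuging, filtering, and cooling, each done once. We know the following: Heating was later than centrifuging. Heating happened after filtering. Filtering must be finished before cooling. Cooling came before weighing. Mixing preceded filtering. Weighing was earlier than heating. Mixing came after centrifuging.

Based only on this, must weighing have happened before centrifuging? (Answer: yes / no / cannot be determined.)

Tracing the constraints gives centrifuging → mixing → filtering → cooling → weighing, so centrifuging must come before weighing.
That means weighing cannot be before centrifuging.

no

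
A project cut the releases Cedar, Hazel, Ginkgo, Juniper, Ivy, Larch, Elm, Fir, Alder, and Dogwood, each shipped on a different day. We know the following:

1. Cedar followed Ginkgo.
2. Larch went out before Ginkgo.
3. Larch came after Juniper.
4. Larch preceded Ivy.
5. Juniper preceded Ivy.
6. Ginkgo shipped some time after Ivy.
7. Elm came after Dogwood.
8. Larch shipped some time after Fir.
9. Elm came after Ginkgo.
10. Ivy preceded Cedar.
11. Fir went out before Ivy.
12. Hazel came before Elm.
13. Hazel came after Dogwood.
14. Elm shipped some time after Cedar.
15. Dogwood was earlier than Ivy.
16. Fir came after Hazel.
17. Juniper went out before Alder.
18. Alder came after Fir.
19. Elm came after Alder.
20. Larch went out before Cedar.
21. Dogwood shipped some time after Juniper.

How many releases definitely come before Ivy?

5

Directly stated before Ivy: Dogwood, Fir, Juniper, and Larch.
Hazel reaches Ivy via Hazel → Fir → Ivy.
That's Dogwood, Fir, Hazel, Juniper, and Larch — 5 in all.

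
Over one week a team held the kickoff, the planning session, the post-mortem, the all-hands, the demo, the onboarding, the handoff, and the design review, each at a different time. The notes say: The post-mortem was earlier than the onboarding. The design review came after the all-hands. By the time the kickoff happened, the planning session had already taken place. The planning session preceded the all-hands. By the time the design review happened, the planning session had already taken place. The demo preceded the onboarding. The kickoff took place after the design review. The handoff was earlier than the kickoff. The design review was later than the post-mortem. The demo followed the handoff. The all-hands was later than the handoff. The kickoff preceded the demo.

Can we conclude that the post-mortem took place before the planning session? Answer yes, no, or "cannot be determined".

No chain of stated constraints runs from the post-mortem to the planning session, and none runs from the planning session to the post-mortem either.
So the relative order of the post-mortem and the planning session is not fixed by the given facts.

cannot be determined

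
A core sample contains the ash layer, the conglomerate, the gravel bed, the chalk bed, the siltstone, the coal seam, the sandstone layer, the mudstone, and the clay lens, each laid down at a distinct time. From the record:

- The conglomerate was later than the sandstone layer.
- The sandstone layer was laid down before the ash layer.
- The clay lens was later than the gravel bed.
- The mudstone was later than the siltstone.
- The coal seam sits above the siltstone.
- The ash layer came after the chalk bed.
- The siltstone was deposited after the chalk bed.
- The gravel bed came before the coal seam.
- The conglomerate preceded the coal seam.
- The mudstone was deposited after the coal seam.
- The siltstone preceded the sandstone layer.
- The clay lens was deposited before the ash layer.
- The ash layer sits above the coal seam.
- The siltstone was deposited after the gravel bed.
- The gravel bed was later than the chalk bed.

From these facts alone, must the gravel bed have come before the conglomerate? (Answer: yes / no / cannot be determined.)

Chain the constraints: the gravel bed → the siltstone → the sandstone layer → the conglomerate. Each link is directly stated, so the gravel bed comes before the conglomerate.

yes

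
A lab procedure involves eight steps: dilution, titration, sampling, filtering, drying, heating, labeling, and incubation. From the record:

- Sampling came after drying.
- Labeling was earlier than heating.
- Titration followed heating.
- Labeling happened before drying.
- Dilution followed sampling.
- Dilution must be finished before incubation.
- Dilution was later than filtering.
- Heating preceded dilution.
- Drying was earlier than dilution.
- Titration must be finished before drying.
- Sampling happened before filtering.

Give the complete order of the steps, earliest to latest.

The constraints fix every adjacent pair, so only one ordering works:
labeling → heating → titration → drying → sampling → filtering → dilution → incubation.

labeling, heating, titration, drying, sampling, filtering, dilution, incubation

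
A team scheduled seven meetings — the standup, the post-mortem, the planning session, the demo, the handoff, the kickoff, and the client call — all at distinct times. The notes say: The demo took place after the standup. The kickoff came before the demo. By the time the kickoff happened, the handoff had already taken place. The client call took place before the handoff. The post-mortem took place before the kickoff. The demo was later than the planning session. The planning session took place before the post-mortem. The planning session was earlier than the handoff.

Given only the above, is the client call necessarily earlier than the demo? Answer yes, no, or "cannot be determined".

Chain the constraints: the client call → the handoff → the kickoff → the demo. Each link is directly stated, so the client call comes before the demo.

yes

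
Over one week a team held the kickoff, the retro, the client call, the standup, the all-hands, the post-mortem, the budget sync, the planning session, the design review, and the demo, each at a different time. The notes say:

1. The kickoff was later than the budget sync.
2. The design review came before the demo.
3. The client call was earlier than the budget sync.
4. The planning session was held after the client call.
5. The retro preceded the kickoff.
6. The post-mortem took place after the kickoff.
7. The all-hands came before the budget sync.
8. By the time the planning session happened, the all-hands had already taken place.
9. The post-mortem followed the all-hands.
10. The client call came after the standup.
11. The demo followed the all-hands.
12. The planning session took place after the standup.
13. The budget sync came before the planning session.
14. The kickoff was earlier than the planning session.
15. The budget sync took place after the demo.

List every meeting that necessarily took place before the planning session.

the all-hands, the budget sync, the client call, the demo, the design review, the kickoff, the retro, the standup

Directly stated before the planning session: the all-hands, the budget sync, the client call, the kickoff, and the standup.
The demo reaches the planning session via the demo → the budget sync → the planning session.
The design review reaches the planning session via the design review → the demo → the budget sync → the planning session.
The retro reaches the planning session via the retro → the kickoff → the planning session.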